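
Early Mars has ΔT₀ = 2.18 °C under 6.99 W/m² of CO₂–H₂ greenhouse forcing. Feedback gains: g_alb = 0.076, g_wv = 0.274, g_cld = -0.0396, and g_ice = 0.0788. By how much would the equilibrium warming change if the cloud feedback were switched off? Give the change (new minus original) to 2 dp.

Original: g = 0.3892, ΔT = 2.18/(1−0.3892) = 3.5691 °C.
Without cloud: g' = 0.4288, ΔT' = 2.18/(1−0.4288) = 3.8165 °C.
Change = 3.8165 − 3.5691 = 0.25 °C.

0.25 °C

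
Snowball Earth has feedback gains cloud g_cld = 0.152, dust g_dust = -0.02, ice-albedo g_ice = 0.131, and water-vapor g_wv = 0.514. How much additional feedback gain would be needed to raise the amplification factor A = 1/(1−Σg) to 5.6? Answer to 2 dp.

0.04

Current total gain = 0.777.
Target gain for A = 5.6: g* = 1 − 1/5.6 = 0.8214.
Additional gain needed = 0.8214 − 0.777 = 0.04.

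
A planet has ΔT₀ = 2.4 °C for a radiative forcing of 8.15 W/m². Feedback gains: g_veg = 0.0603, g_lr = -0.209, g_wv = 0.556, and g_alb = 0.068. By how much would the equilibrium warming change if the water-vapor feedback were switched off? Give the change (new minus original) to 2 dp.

Original: g = 0.4753, ΔT = 2.4/(1−0.4753) = 4.5740 °C.
Without water-vapor: g' = -0.0807, ΔT' = 2.4/(1+0.0807) = 2.2208 °C.
Change = 2.2208 − 4.5740 = -2.35 °C.

-2.35 °C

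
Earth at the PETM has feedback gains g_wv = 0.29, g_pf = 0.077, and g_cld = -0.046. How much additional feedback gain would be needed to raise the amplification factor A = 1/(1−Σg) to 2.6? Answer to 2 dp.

Current total gain = 0.321.
Target gain for A = 2.6: g* = 1 − 1/2.6 = 0.6154.
Additional gain needed = 0.6154 − 0.321 = 0.29.

0.29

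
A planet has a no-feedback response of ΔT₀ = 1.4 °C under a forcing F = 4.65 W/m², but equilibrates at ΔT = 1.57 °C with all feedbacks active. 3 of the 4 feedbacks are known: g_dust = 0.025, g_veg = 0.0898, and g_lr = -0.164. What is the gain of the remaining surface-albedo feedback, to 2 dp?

0.16

Amplification A = ΔT/ΔT₀ = 1.57/1.4 = 1.121.
Total gain g = 1 − 1/A = 1 − 1/1.121 = 0.1079.
Known gains sum to 0.025 + 0.0898 − 0.164 = -0.0492.
g_alb = 0.1079 + 0.0492 = 0.16.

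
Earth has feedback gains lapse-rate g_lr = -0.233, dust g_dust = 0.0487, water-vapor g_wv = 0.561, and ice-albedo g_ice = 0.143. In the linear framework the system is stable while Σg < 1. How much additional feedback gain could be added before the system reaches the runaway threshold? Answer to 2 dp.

Current total gain = -0.233 + 0.0487 + 0.561 + 0.143 = 0.5197.
Margin to runaway = 1 − 0.5197 = 0.48.

0.48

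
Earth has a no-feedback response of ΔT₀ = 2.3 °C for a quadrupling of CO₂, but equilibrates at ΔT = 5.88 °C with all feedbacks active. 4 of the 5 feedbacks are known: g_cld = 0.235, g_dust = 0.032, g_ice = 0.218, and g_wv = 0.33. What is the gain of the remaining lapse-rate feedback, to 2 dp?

-0.21

Amplification A = ΔT/ΔT₀ = 5.88/2.3 = 2.557.
Total gain g = 1 − 1/A = 1 − 1/2.557 = 0.6089.
Known gains sum to 0.235 + 0.032 + 0.218 + 0.33 = 0.815.
g_lr = 0.6089 − 0.815 = -0.21.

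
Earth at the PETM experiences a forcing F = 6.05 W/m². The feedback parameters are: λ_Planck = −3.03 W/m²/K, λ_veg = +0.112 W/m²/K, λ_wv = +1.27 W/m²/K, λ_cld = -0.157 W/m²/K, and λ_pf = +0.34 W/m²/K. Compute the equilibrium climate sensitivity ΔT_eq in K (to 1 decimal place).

4.1 K

Net feedback parameter λ = (−3.03) + (+0.112) + (+1.27) + (-0.157) + (+0.34) = -1.465 W/m²/K.
ΔT = −F/λ = −6.05/(-1.465) = 4.1 K.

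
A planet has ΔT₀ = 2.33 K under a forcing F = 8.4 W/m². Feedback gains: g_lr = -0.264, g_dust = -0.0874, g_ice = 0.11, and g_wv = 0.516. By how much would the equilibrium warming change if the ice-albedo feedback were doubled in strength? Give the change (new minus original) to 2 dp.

0.57 K

Original: g = 0.2746, ΔT = 2.33/(1−0.2746) = 3.2120 K.
With doubled ice-albedo: g' = 0.3846, ΔT' = 2.33/(1−0.3846) = 3.7862 K.
Change = 3.7862 − 3.2120 = 0.57 K.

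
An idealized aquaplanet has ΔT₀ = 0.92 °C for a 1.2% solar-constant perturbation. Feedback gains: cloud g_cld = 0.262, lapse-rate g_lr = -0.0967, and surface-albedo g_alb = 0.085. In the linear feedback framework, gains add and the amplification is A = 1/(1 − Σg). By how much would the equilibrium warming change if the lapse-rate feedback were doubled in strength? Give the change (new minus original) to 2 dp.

Original: g = 0.2503, ΔT = 0.92/(1−0.2503) = 1.2272 °C.
With doubled lapse-rate: g' = 0.1536, ΔT' = 0.92/(1−0.1536) = 1.0870 °C.
Change = 1.0870 − 1.2272 = -0.14 °C.

-0.14 °C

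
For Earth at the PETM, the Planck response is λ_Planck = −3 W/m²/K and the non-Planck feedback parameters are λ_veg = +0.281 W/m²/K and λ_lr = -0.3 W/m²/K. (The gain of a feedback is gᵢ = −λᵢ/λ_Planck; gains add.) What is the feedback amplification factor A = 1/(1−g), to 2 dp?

0.99

Convert to gains: g_veg = 0.281/3 = 0.09367; g_lr = -0.3/3 = -0.1.
Total gain g = -0.00633.
A = 1/(1 + 0.00633) = 0.99.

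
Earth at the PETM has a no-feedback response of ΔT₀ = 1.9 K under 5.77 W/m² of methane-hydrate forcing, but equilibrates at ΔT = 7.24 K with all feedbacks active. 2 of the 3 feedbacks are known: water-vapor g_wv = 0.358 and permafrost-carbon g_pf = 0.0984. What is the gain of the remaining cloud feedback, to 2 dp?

Amplification A = ΔT/ΔT₀ = 7.24/1.9 = 3.811.
Total gain g = 1 − 1/A = 1 − 1/3.811 = 0.7376.
Known gains sum to 0.358 + 0.0984 = 0.4564.
g_cld = 0.7376 − 0.4564 = 0.28.

0.28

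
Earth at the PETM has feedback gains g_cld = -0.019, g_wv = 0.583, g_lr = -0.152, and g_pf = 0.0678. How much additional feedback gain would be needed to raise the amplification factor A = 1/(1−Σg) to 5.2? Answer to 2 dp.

Current total gain = 0.4798.
Target gain for A = 5.2: g* = 1 − 1/5.2 = 0.8077.
Additional gain needed = 0.8077 − 0.4798 = 0.33.

0.33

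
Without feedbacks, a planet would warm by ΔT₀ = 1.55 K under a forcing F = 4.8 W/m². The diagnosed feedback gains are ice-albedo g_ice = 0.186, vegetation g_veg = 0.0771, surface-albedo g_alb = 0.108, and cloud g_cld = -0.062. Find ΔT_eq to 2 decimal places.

2.24 K

Total gain g = 0.186 + 0.0771 + 0.108 − 0.062 = 0.3091.
Amplification A = 1/(1 − 0.3091) = 1.447.
ΔT = 1.55 × 1.447 = 2.24 K.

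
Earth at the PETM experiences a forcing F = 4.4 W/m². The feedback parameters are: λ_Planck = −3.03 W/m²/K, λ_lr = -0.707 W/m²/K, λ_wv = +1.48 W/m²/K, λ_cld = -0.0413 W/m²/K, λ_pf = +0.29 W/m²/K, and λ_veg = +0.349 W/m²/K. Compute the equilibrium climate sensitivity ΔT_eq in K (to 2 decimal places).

2.65 K

Net feedback parameter λ = (−3.03) + (-0.707) + (+1.48) + (-0.0413) + (+0.29) + (+0.349) = -1.6593 W/m²/K.
ΔT = −F/λ = −4.4/(-1.6593) = 2.65 K.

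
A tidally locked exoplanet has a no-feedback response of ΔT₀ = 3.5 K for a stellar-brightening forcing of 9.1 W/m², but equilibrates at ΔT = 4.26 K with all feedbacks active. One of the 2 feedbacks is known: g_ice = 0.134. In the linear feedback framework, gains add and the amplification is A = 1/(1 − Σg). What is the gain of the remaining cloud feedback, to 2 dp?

Amplification A = ΔT/ΔT₀ = 4.26/3.5 = 1.217.
Total gain g = 1 − 1/A = 1 − 1/1.217 = 0.1783.
The known gain is 0.134.
g_cld = 0.1783 − 0.134 = 0.04.

0.04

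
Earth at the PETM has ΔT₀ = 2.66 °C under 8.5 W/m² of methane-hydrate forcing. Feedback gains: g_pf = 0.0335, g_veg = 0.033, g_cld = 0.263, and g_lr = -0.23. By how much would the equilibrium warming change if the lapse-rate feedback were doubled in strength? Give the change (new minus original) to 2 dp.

-0.60 °C

Original: g = 0.0995, ΔT = 2.66/(1−0.0995) = 2.9539 °C.
With doubled lapse-rate: g' = -0.1305, ΔT' = 2.66/(1+0.1305) = 2.3529 °C.
Change = 2.3529 − 2.9539 = -0.60 °C.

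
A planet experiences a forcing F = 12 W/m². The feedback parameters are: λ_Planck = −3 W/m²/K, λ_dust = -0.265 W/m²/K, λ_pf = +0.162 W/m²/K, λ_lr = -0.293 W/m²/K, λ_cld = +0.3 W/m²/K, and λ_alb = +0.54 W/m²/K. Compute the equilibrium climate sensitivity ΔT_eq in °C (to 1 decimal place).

Net feedback parameter λ = (−3) + (-0.265) + (+0.162) + (-0.293) + (+0.3) + (+0.54) = -2.556 W/m²/K.
ΔT = −F/λ = −12/(-2.556) = 4.7 °C.

4.7 °C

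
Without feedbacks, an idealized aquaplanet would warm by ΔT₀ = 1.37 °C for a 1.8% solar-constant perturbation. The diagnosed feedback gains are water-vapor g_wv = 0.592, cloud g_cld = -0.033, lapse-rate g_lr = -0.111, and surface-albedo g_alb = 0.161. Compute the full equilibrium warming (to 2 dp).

3.50 °C

Total gain g = 0.592 − 0.033 − 0.111 + 0.161 = 0.609.
Amplification A = 1/(1 − 0.609) = 2.558.
ΔT = 1.37 × 2.558 = 3.50 °C.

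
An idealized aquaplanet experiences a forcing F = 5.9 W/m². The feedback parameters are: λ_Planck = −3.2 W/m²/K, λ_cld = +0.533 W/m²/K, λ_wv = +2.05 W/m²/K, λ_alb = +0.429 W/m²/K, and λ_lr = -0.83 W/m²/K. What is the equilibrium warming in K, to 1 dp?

Net feedback parameter λ = (−3.2) + (+0.533) + (+2.05) + (+0.429) + (-0.83) = -1.018 W/m²/K.
ΔT = −F/λ = −5.9/(-1.018) = 5.8 K.

5.8 K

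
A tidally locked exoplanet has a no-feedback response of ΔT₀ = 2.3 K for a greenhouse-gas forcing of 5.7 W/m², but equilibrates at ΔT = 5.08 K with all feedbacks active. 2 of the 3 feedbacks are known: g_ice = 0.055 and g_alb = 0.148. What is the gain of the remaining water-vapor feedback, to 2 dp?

Amplification A = ΔT/ΔT₀ = 5.08/2.3 = 2.209.
Total gain g = 1 − 1/A = 1 − 1/2.209 = 0.5473.
Known gains sum to 0.055 + 0.148 = 0.203.
g_wv = 0.5473 − 0.203 = 0.34.

0.34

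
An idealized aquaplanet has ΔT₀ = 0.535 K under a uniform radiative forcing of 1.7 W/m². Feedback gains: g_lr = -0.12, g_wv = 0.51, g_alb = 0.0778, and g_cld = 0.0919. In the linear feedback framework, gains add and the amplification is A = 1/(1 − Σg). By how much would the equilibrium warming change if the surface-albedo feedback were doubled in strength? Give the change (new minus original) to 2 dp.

0.26 K

Original: g = 0.5597, ΔT = 0.535/(1−0.5597) = 1.2151 K.
With doubled surface-albedo: g' = 0.6375, ΔT' = 0.535/(1−0.6375) = 1.4759 K.
Change = 1.4759 − 1.2151 = 0.26 K.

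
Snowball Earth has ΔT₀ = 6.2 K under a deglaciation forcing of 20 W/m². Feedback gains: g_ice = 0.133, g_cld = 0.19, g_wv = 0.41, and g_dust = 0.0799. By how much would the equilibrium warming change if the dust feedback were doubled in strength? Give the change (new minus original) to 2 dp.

Original: g = 0.8129, ΔT = 6.2/(1−0.8129) = 33.1374 K.
With doubled dust: g' = 0.8928, ΔT' = 6.2/(1−0.8928) = 57.8358 K.
Change = 57.8358 − 33.1374 = 24.70 K.

24.70 K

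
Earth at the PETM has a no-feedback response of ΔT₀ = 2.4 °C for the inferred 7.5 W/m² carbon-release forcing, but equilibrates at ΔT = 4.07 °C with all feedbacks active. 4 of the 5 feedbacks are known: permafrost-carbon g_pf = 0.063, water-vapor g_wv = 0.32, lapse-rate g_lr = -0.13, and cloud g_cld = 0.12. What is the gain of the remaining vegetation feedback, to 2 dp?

Amplification A = ΔT/ΔT₀ = 4.07/2.4 = 1.696.
Total gain g = 1 − 1/A = 1 − 1/1.696 = 0.4104.
Known gains sum to 0.063 + 0.32 − 0.13 + 0.12 = 0.373.
g_veg = 0.4104 − 0.373 = 0.04.

0.04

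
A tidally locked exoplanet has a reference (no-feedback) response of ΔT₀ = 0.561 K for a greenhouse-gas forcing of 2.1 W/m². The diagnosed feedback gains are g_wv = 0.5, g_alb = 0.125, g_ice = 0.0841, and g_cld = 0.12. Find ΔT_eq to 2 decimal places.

Total gain g = 0.5 + 0.125 + 0.0841 + 0.12 = 0.8291.
Amplification A = 1/(1 − 0.8291) = 5.851.
ΔT = 0.561 × 5.851 = 3.28 K.

3.28 K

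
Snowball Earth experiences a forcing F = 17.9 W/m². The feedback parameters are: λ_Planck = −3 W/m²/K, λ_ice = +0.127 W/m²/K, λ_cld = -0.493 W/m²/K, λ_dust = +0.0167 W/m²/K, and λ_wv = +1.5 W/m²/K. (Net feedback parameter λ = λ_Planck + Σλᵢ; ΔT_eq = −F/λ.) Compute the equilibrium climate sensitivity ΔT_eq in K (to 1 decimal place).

9.7 K

Net feedback parameter λ = (−3) + (+0.127) + (-0.493) + (+0.0167) + (+1.5) = -1.8493 W/m²/K.
ΔT = −F/λ = −17.9/(-1.8493) = 9.7 K.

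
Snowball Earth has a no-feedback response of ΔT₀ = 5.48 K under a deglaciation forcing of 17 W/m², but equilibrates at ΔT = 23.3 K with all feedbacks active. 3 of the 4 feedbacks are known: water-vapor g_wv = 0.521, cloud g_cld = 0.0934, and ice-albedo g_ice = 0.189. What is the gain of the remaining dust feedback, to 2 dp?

-0.04

Amplification A = ΔT/ΔT₀ = 23.3/5.48 = 4.252.
Total gain g = 1 − 1/A = 1 − 1/4.252 = 0.7648.
Known gains sum to 0.521 + 0.0934 + 0.189 = 0.8034.
g_dust = 0.7648 − 0.8034 = -0.04.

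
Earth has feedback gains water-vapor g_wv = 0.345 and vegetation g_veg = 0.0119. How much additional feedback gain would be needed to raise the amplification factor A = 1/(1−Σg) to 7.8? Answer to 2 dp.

0.51

Current total gain = 0.3569.
Target gain for A = 7.8: g* = 1 − 1/7.8 = 0.8718.
Additional gain needed = 0.8718 − 0.3569 = 0.51.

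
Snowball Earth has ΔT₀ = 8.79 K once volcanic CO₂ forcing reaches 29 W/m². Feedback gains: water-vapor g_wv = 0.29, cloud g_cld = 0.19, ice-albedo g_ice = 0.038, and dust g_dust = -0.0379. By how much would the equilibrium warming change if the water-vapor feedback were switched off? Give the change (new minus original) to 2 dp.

Original: g = 0.4801, ΔT = 8.79/(1−0.4801) = 16.9071 K.
Without water-vapor: g' = 0.1901, ΔT' = 8.79/(1−0.1901) = 10.8532 K.
Change = 10.8532 − 16.9071 = -6.05 K.

-6.05 K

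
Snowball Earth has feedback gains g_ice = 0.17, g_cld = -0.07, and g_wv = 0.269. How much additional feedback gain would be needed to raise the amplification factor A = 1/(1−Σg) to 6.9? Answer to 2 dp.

0.49

Current total gain = 0.369.
Target gain for A = 6.9: g* = 1 − 1/6.9 = 0.8551.
Additional gain needed = 0.8551 − 0.369 = 0.49.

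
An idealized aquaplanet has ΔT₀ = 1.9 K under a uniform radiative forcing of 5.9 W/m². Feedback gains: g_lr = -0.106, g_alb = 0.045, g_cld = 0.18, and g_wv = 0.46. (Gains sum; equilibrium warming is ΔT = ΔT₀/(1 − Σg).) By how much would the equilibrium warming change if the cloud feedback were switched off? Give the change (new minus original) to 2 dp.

-1.35 K

Original: g = 0.579, ΔT = 1.9/(1−0.579) = 4.5131 K.
Without cloud: g' = 0.399, ΔT' = 1.9/(1−0.399) = 3.1614 K.
Change = 3.1614 − 4.5131 = -1.35 K.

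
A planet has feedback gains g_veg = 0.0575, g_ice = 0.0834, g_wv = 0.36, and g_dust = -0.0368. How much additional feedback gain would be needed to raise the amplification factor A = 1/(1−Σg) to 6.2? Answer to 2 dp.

0.37

Current total gain = 0.4641.
Target gain for A = 6.2: g* = 1 − 1/6.2 = 0.8387.
Additional gain needed = 0.8387 − 0.4641 = 0.37.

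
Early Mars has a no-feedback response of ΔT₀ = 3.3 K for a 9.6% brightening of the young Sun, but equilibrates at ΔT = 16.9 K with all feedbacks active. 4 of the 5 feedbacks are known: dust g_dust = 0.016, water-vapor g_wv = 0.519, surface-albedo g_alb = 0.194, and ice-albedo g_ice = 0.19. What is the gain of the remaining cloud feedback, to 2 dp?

Amplification A = ΔT/ΔT₀ = 16.9/3.3 = 5.121.
Total gain g = 1 − 1/A = 1 − 1/5.121 = 0.8047.
Known gains sum to 0.016 + 0.519 + 0.194 + 0.19 = 0.919.
g_cld = 0.8047 − 0.919 = -0.11.

-0.11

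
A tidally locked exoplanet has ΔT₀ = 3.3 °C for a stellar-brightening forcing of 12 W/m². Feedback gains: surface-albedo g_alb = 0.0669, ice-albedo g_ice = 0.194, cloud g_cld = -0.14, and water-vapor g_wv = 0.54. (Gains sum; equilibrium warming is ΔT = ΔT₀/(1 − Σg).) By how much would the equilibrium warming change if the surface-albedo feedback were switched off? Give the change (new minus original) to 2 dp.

-1.60 °C

Original: g = 0.6609, ΔT = 3.3/(1−0.6609) = 9.7316 °C.
Without surface-albedo: g' = 0.594, ΔT' = 3.3/(1−0.594) = 8.1281 °C.
Change = 8.1281 − 9.7316 = -1.60 °C.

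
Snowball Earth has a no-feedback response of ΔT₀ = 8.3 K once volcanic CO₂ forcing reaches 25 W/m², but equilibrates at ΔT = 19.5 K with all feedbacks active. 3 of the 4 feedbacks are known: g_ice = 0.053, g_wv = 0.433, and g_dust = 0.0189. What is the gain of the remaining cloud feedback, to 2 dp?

0.07

Amplification A = ΔT/ΔT₀ = 19.5/8.3 = 2.349.
Total gain g = 1 − 1/A = 1 − 1/2.349 = 0.5743.
Known gains sum to 0.053 + 0.433 + 0.0189 = 0.5049.
g_cld = 0.5743 − 0.5049 = 0.07.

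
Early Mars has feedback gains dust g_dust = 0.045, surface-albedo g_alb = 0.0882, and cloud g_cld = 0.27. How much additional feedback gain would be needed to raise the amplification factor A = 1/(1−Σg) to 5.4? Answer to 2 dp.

Current total gain = 0.4032.
Target gain for A = 5.4: g* = 1 − 1/5.4 = 0.8148.
Additional gain needed = 0.8148 − 0.4032 = 0.41.

0.41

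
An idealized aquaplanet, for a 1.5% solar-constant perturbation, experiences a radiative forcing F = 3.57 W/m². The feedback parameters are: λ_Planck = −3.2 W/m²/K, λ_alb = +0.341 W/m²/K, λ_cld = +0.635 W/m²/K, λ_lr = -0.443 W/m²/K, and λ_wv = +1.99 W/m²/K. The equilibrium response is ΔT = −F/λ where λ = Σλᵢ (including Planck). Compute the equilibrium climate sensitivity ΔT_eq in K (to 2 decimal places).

Net feedback parameter λ = (−3.2) + (+0.341) + (+0.635) + (-0.443) + (+1.99) = -0.677 W/m²/K.
ΔT = −F/λ = −3.57/(-0.677) = 5.27 K.

5.27 K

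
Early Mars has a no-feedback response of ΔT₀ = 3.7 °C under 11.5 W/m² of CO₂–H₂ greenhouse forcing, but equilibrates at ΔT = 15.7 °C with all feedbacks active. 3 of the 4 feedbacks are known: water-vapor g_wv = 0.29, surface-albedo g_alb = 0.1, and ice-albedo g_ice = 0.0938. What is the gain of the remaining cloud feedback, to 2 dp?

Amplification A = ΔT/ΔT₀ = 15.7/3.7 = 4.243.
Total gain g = 1 − 1/A = 1 − 1/4.243 = 0.7643.
Known gains sum to 0.29 + 0.1 + 0.0938 = 0.4838.
g_cld = 0.7643 − 0.4838 = 0.28.

0.28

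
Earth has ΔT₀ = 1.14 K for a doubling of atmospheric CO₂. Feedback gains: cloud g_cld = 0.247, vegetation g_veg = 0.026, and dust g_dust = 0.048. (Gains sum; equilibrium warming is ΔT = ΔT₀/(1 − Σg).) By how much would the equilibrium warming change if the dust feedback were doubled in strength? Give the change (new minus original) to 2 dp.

Original: g = 0.321, ΔT = 1.14/(1−0.321) = 1.6789 K.
With doubled dust: g' = 0.369, ΔT' = 1.14/(1−0.369) = 1.8067 K.
Change = 1.8067 − 1.6789 = 0.13 K.

0.13 K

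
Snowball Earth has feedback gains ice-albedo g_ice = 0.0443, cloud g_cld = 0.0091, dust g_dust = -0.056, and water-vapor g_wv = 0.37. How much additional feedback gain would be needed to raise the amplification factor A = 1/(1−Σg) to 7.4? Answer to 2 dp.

Current total gain = 0.3674.
Target gain for A = 7.4: g* = 1 − 1/7.4 = 0.8649.
Additional gain needed = 0.8649 − 0.3674 = 0.50.

0.50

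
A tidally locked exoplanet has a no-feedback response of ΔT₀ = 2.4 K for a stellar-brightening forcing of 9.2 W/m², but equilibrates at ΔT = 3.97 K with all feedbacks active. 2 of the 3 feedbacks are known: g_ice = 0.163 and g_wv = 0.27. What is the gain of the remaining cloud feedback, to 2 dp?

-0.04

Amplification A = ΔT/ΔT₀ = 3.97/2.4 = 1.654.
Total gain g = 1 − 1/A = 1 − 1/1.654 = 0.3954.
Known gains sum to 0.163 + 0.27 = 0.433.
g_cld = 0.3954 − 0.433 = -0.04.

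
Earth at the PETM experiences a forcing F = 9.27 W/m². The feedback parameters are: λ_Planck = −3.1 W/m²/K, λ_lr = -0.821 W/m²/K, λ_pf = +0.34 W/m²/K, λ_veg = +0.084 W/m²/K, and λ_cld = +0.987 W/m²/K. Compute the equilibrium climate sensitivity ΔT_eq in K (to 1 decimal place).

Net feedback parameter λ = (−3.1) + (-0.821) + (+0.34) + (+0.084) + (+0.987) = -2.51 W/m²/K.
ΔT = −F/λ = −9.27/(-2.51) = 3.7 K.

3.7 K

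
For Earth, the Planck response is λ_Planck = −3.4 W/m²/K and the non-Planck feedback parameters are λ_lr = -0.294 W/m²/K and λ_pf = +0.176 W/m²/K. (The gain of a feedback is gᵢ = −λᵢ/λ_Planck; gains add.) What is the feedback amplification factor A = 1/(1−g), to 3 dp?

0.966

Convert to gains: g_lr = -0.294/3.4 = -0.08647; g_pf = 0.176/3.4 = 0.05176.
Total gain g = -0.03471.
A = 1/(1 + 0.03471) = 0.966.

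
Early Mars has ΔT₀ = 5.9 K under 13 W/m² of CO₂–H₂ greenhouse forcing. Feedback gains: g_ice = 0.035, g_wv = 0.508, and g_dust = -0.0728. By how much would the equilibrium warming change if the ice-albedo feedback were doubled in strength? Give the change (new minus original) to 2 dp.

Original: g = 0.4702, ΔT = 5.9/(1−0.4702) = 11.1363 K.
With doubled ice-albedo: g' = 0.5052, ΔT' = 5.9/(1−0.5052) = 11.9240 K.
Change = 11.9240 − 11.1363 = 0.79 K.

0.79 K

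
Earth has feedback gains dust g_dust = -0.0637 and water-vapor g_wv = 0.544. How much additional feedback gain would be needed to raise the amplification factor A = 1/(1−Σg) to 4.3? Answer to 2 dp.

Current total gain = 0.4803.
Target gain for A = 4.3: g* = 1 − 1/4.3 = 0.7674.
Additional gain needed = 0.7674 − 0.4803 = 0.29.

0.29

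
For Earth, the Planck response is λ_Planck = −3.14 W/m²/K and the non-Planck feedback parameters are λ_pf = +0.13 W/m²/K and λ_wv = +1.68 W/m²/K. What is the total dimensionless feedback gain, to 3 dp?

0.576

Convert to gains: g_pf = 0.13/3.14 = 0.0414; g_wv = 1.68/3.14 = 0.535.
Total gain g = 0.5764.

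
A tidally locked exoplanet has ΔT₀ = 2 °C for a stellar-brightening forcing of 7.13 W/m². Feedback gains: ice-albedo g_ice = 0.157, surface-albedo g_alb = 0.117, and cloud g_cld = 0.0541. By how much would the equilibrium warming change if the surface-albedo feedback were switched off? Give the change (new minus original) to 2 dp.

Original: g = 0.3281, ΔT = 2/(1−0.3281) = 2.9766 °C.
Without surface-albedo: g' = 0.2111, ΔT' = 2/(1−0.2111) = 2.5352 °C.
Change = 2.5352 − 2.9766 = -0.44 °C.

-0.44 °C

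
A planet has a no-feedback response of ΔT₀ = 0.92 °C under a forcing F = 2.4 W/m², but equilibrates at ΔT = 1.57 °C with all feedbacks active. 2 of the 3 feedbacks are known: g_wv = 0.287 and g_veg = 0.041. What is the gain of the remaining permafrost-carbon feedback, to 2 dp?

Amplification A = ΔT/ΔT₀ = 1.57/0.92 = 1.707.
Total gain g = 1 − 1/A = 1 − 1/1.707 = 0.4142.
Known gains sum to 0.287 + 0.041 = 0.328.
g_pf = 0.4142 − 0.328 = 0.09.

0.09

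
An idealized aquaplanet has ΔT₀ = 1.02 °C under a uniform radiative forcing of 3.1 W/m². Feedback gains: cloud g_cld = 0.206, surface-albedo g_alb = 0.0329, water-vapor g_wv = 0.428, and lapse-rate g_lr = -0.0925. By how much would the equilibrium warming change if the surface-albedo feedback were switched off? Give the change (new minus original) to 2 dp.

Original: g = 0.5744, ΔT = 1.02/(1−0.5744) = 2.3966 °C.
Without surface-albedo: g' = 0.5415, ΔT' = 1.02/(1−0.5415) = 2.2246 °C.
Change = 2.2246 − 2.3966 = -0.17 °C.

-0.17 °C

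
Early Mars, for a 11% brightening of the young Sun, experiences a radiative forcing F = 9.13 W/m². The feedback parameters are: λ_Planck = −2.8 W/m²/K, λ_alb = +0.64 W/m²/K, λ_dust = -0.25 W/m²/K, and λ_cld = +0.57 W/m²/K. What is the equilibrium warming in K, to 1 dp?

Net feedback parameter λ = (−2.8) + (+0.64) + (-0.25) + (+0.57) = -1.84 W/m²/K.
ΔT = −F/λ = −9.13/(-1.84) = 5.0 K.

5.0 K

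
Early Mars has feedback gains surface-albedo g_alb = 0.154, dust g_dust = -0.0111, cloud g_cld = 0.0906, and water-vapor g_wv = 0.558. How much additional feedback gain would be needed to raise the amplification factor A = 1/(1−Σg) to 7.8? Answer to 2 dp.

0.08

Current total gain = 0.7915.
Target gain for A = 7.8: g* = 1 − 1/7.8 = 0.8718.
Additional gain needed = 0.8718 − 0.7915 = 0.08.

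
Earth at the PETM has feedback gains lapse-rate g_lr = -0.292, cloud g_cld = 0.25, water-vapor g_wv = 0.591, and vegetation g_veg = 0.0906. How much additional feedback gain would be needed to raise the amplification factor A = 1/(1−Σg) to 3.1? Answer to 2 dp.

Current total gain = 0.6396.
Target gain for A = 3.1: g* = 1 − 1/3.1 = 0.6774.
Additional gain needed = 0.6774 − 0.6396 = 0.04.

0.04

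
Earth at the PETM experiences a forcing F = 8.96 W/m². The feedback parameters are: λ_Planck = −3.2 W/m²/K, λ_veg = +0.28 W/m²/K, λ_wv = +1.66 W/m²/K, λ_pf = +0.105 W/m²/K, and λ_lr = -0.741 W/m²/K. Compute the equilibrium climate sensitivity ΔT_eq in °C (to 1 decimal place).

4.7 °C

Net feedback parameter λ = (−3.2) + (+0.28) + (+1.66) + (+0.105) + (-0.741) = -1.896 W/m²/K.
ΔT = −F/λ = −8.96/(-1.896) = 4.7 °C.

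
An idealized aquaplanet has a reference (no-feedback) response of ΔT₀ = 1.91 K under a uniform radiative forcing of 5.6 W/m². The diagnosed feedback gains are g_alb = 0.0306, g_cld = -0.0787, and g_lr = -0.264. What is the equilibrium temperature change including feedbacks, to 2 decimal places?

Total gain g = 0.0306 − 0.0787 − 0.264 = -0.3121.
Amplification A = 1/(1 + 0.3121) = 0.7621.
ΔT = 1.91 × 0.7621 = 1.46 K.

1.46 K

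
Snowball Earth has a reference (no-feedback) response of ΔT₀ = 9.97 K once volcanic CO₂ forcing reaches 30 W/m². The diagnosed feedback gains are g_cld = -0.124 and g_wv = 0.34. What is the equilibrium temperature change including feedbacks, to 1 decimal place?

Total gain g = -0.124 + 0.34 = 0.216.
Amplification A = 1/(1 − 0.216) = 1.276.
ΔT = 9.97 × 1.276 = 12.7 K.

12.7 K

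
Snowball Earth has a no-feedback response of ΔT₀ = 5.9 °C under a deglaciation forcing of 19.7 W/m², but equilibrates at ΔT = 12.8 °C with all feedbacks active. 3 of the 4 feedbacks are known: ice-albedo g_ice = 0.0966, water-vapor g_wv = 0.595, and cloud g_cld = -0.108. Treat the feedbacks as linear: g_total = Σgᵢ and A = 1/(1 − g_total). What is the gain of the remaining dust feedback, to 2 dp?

-0.04

Amplification A = ΔT/ΔT₀ = 12.8/5.9 = 2.169.
Total gain g = 1 − 1/A = 1 − 1/2.169 = 0.539.
Known gains sum to 0.0966 + 0.595 − 0.108 = 0.5836.
g_dust = 0.539 − 0.5836 = -0.04.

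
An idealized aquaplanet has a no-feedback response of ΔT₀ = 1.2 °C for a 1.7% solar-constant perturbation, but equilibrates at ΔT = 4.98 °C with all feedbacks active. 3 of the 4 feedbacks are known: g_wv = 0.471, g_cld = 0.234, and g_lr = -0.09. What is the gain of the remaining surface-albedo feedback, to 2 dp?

0.14

Amplification A = ΔT/ΔT₀ = 4.98/1.2 = 4.15.
Total gain g = 1 − 1/A = 1 − 1/4.15 = 0.759.
Known gains sum to 0.471 + 0.234 − 0.09 = 0.615.
g_alb = 0.759 − 0.615 = 0.14.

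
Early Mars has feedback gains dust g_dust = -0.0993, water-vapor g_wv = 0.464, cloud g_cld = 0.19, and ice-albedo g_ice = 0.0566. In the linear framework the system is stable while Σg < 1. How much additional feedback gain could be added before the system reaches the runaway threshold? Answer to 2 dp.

0.39

Current total gain = -0.0993 + 0.464 + 0.19 + 0.0566 = 0.6113.
Margin to runaway = 1 − 0.6113 = 0.39.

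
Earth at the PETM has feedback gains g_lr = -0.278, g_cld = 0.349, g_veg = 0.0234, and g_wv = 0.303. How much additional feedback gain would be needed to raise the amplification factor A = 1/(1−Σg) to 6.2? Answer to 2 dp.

Current total gain = 0.3974.
Target gain for A = 6.2: g* = 1 − 1/6.2 = 0.8387.
Additional gain needed = 0.8387 − 0.3974 = 0.44.

0.44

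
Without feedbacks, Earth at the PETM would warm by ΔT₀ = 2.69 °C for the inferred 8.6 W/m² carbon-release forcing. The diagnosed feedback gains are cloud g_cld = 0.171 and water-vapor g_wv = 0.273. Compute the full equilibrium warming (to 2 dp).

Total gain g = 0.171 + 0.273 = 0.444.
Amplification A = 1/(1 − 0.444) = 1.799.
ΔT = 2.69 × 1.799 = 4.84 °C.

4.84 °C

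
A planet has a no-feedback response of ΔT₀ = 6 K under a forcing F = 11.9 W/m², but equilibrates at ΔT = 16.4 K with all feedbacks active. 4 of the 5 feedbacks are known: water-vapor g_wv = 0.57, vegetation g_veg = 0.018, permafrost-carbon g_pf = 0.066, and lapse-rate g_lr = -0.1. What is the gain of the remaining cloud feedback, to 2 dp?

Amplification A = ΔT/ΔT₀ = 16.4/6 = 2.733.
Total gain g = 1 − 1/A = 1 − 1/2.733 = 0.6341.
Known gains sum to 0.57 + 0.018 + 0.066 − 0.1 = 0.554.
g_cld = 0.6341 − 0.554 = 0.08.

0.08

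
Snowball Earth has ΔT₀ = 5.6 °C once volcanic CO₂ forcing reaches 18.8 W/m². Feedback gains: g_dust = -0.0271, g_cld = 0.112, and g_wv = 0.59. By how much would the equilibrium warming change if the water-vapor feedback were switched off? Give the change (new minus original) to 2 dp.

Original: g = 0.6749, ΔT = 5.6/(1−0.6749) = 17.2255 °C.
Without water-vapor: g' = 0.0849, ΔT' = 5.6/(1−0.0849) = 6.1195 °C.
Change = 6.1195 − 17.2255 = -11.11 °C.

-11.11 °C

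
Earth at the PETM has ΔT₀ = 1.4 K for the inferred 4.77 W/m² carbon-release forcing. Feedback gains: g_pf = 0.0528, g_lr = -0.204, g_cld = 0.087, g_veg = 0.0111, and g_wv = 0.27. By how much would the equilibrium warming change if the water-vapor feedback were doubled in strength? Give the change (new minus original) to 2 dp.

Original: g = 0.2169, ΔT = 1.4/(1−0.2169) = 1.7878 K.
With doubled water-vapor: g' = 0.4869, ΔT' = 1.4/(1−0.4869) = 2.7285 K.
Change = 2.7285 − 1.7878 = 0.94 K.

0.94 K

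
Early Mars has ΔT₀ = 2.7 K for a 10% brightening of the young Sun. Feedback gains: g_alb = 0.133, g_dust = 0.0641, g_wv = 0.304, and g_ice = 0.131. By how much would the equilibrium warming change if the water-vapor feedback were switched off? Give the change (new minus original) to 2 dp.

-3.32 K

Original: g = 0.6321, ΔT = 2.7/(1−0.6321) = 7.3390 K.
Without water-vapor: g' = 0.3281, ΔT' = 2.7/(1−0.3281) = 4.0185 K.
Change = 4.0185 − 7.3390 = -3.32 K.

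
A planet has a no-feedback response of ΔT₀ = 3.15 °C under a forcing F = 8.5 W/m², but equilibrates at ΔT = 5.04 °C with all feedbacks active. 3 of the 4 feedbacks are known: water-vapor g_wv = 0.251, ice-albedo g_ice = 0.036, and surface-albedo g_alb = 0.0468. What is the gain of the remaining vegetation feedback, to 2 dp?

Amplification A = ΔT/ΔT₀ = 5.04/3.15 = 1.6.
Total gain g = 1 − 1/A = 1 − 1/1.6 = 0.375.
Known gains sum to 0.251 + 0.036 + 0.0468 = 0.3338.
g_veg = 0.375 − 0.3338 = 0.04.

0.04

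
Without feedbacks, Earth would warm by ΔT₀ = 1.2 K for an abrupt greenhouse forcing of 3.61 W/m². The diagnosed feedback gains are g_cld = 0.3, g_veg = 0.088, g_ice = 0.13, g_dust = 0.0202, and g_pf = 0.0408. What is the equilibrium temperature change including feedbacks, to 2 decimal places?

Total gain g = 0.3 + 0.088 + 0.13 + 0.0202 + 0.0408 = 0.579.
Amplification A = 1/(1 − 0.579) = 2.375.
ΔT = 1.2 × 2.375 = 2.85 K.

2.85 K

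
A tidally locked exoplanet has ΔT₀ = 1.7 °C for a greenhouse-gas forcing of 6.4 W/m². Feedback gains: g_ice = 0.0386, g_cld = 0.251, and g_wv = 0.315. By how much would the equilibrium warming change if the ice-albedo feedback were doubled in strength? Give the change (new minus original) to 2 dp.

0.47 °C

Original: g = 0.6046, ΔT = 1.7/(1−0.6046) = 4.2994 °C.
With doubled ice-albedo: g' = 0.6432, ΔT' = 1.7/(1−0.6432) = 4.7646 °C.
Change = 4.7646 − 4.2994 = 0.47 °C.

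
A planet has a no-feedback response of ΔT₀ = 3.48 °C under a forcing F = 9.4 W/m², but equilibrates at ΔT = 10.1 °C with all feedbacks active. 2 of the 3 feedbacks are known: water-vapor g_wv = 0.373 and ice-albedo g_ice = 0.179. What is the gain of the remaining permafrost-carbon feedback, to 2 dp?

0.10

Amplification A = ΔT/ΔT₀ = 10.1/3.48 = 2.902.
Total gain g = 1 − 1/A = 1 − 1/2.902 = 0.6554.
Known gains sum to 0.373 + 0.179 = 0.552.
g_pf = 0.6554 − 0.552 = 0.10.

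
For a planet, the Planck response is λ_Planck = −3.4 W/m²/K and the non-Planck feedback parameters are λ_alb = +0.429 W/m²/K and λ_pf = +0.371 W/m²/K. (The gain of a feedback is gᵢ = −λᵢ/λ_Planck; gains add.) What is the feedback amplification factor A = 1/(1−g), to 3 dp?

1.308

Convert to gains: g_alb = 0.429/3.4 = 0.1262; g_pf = 0.371/3.4 = 0.1091.
Total gain g = 0.2353.
A = 1/(1 − 0.2353) = 1.308.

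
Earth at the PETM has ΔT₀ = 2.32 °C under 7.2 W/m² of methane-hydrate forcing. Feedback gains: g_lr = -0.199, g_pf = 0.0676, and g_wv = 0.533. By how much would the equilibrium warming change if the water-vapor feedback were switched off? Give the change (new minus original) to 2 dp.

Original: g = 0.4016, ΔT = 2.32/(1−0.4016) = 3.8770 °C.
Without water-vapor: g' = -0.1314, ΔT' = 2.32/(1+0.1314) = 2.0506 °C.
Change = 2.0506 − 3.8770 = -1.83 °C.

-1.83 °C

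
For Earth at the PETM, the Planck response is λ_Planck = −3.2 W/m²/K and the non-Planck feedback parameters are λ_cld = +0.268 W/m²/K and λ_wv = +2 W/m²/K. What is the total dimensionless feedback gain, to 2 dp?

0.71

Convert to gains: g_cld = 0.268/3.2 = 0.08375; g_wv = 2/3.2 = 0.625.
Total gain g = 0.70875.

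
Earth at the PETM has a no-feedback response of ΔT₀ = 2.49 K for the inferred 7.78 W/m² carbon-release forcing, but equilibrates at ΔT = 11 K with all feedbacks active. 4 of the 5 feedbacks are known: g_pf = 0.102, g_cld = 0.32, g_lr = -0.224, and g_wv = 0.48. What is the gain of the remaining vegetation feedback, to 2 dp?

Amplification A = ΔT/ΔT₀ = 11/2.49 = 4.418.
Total gain g = 1 − 1/A = 1 − 1/4.418 = 0.7737.
Known gains sum to 0.102 + 0.32 − 0.224 + 0.48 = 0.678.
g_veg = 0.7737 − 0.678 = 0.10.

0.10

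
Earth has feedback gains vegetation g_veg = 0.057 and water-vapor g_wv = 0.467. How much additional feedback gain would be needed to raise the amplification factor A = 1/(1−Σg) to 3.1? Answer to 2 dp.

Current total gain = 0.524.
Target gain for A = 3.1: g* = 1 − 1/3.1 = 0.6774.
Additional gain needed = 0.6774 − 0.524 = 0.15.

0.15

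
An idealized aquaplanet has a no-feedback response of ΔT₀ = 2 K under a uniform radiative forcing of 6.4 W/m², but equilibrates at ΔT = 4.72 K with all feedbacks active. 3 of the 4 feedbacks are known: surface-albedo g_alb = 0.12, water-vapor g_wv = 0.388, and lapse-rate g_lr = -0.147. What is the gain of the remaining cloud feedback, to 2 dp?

0.22

Amplification A = ΔT/ΔT₀ = 4.72/2 = 2.36.
Total gain g = 1 − 1/A = 1 − 1/2.36 = 0.5763.
Known gains sum to 0.12 + 0.388 − 0.147 = 0.361.
g_cld = 0.5763 − 0.361 = 0.22.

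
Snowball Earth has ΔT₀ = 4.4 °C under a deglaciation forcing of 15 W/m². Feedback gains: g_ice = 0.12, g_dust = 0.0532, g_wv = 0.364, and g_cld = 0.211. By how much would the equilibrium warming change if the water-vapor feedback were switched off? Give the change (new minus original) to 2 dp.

-10.33 °C

Original: g = 0.7482, ΔT = 4.4/(1−0.7482) = 17.4742 °C.
Without water-vapor: g' = 0.3842, ΔT' = 4.4/(1−0.3842) = 7.1452 °C.
Change = 7.1452 − 17.4742 = -10.33 °C.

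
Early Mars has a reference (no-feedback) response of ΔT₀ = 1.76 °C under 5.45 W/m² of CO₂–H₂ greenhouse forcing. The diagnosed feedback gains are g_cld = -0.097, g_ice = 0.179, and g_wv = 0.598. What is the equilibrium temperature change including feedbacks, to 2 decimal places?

Total gain g = -0.097 + 0.179 + 0.598 = 0.68.
Amplification A = 1/(1 − 0.68) = 3.125.
ΔT = 1.76 × 3.125 = 5.50 °C.

5.50 °C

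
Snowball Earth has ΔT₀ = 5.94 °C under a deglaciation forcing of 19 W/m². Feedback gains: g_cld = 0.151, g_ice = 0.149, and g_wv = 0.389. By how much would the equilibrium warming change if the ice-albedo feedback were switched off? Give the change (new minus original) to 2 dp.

-6.19 °C

Original: g = 0.689, ΔT = 5.94/(1−0.689) = 19.0997 °C.
Without ice-albedo: g' = 0.54, ΔT' = 5.94/(1−0.54) = 12.9130 °C.
Change = 12.9130 − 19.0997 = -6.19 °C.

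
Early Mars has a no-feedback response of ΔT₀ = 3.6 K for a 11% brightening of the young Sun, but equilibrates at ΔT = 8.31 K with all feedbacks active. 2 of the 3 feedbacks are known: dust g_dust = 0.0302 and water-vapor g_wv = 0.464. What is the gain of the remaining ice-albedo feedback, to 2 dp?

0.07

Amplification A = ΔT/ΔT₀ = 8.31/3.6 = 2.308.
Total gain g = 1 − 1/A = 1 − 1/2.308 = 0.5667.
Known gains sum to 0.0302 + 0.464 = 0.4942.
g_ice = 0.5667 − 0.4942 = 0.07.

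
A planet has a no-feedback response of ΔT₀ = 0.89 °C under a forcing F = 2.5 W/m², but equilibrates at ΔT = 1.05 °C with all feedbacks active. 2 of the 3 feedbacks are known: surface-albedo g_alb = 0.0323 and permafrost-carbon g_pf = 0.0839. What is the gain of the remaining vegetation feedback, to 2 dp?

0.04

Amplification A = ΔT/ΔT₀ = 1.05/0.89 = 1.18.
Total gain g = 1 − 1/A = 1 − 1/1.18 = 0.1525.
Known gains sum to 0.0323 + 0.0839 = 0.1162.
g_veg = 0.1525 − 0.1162 = 0.04.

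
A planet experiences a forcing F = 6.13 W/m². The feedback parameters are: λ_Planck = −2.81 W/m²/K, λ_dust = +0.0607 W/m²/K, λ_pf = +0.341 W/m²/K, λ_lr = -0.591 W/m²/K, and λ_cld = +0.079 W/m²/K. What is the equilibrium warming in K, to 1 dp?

2.1 K

Net feedback parameter λ = (−2.81) + (+0.0607) + (+0.341) + (-0.591) + (+0.079) = -2.9203 W/m²/K.
ΔT = −F/λ = −6.13/(-2.9203) = 2.1 K.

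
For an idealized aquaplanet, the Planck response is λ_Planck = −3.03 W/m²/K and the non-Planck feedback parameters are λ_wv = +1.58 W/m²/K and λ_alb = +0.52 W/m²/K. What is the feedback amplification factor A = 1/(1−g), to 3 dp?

3.258

Convert to gains: g_wv = 1.58/3.03 = 0.5215; g_alb = 0.52/3.03 = 0.1716.
Total gain g = 0.6931.
A = 1/(1 − 0.6931) = 3.258.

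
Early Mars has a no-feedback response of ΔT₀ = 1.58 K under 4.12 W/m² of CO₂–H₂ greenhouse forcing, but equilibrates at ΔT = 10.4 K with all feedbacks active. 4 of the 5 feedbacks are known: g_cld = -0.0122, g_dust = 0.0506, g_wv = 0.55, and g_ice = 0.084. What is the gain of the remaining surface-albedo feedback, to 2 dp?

0.18

Amplification A = ΔT/ΔT₀ = 10.4/1.58 = 6.582.
Total gain g = 1 − 1/A = 1 − 1/6.582 = 0.8481.
Known gains sum to -0.0122 + 0.0506 + 0.55 + 0.084 = 0.6724.
g_alb = 0.8481 − 0.6724 = 0.18.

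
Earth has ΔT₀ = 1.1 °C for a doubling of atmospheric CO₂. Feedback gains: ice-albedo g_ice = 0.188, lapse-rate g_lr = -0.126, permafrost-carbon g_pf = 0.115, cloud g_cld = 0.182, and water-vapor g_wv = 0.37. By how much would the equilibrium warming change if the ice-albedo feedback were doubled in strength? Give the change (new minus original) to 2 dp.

Original: g = 0.729, ΔT = 1.1/(1−0.729) = 4.0590 °C.
With doubled ice-albedo: g' = 0.917, ΔT' = 1.1/(1−0.917) = 13.2530 °C.
Change = 13.2530 − 4.0590 = 9.19 °C.

9.19 °C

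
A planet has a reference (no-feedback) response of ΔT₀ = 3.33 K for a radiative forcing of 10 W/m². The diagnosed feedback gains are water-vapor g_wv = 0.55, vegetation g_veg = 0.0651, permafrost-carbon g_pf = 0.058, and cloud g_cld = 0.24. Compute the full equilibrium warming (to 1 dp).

Total gain g = 0.55 + 0.0651 + 0.058 + 0.24 = 0.9131.
Amplification A = 1/(1 − 0.9131) = 11.51.
ΔT = 3.33 × 11.51 = 38.3 K.

38.3 K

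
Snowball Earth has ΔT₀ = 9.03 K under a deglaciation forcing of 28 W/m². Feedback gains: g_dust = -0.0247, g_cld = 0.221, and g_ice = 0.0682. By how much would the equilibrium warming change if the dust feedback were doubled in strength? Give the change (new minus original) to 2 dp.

Original: g = 0.2645, ΔT = 9.03/(1−0.2645) = 12.2774 K.
With doubled dust: g' = 0.2398, ΔT' = 9.03/(1−0.2398) = 11.8785 K.
Change = 11.8785 − 12.2774 = -0.40 K.

-0.40 K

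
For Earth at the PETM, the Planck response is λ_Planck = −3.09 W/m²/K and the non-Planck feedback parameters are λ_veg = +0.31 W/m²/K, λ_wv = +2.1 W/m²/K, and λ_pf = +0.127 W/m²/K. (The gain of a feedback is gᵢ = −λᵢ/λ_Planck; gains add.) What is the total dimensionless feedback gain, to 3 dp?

Convert to gains: g_veg = 0.31/3.09 = 0.1003; g_wv = 2.1/3.09 = 0.6796; g_pf = 0.127/3.09 = 0.0411.
Total gain g = 0.821.

0.821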